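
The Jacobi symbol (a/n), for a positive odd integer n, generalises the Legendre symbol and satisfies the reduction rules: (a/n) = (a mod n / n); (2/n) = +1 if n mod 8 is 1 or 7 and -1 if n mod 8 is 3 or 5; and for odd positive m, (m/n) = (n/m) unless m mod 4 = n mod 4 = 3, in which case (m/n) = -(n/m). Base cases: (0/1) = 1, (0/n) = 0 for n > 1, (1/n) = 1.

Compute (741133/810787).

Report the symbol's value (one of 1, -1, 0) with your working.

0

reciprocity: (741133/810787) = +1·(810787/741133) since 741133 mod 4 = 1, 810787 mod 4 = 3; sign now +1
(810787/741133) = (69654/741133)   [reduce mod 741133]
69654 = 2^1·34827; (2/741133) = -1 since 741133 mod 8 = 5, so (69654/741133) = (-1)^1·(34827/741133); sign now -1
reciprocity: (34827/741133) = +1·(741133/34827) since 34827 mod 4 = 3, 741133 mod 4 = 1; sign now -1
(741133/34827) = (9766/34827)   [reduce mod 34827]
9766 = 2^1·4883; (2/34827) = -1 since 34827 mod 8 = 3, so (9766/34827) = (-1)^1·(4883/34827); sign now +1
reciprocity: (4883/34827) = -1·(34827/4883) since 4883 mod 4 = 3, 34827 mod 4 = 3; sign now -1
(34827/4883) = (646/4883)   [reduce mod 4883]
646 = 2^1·323; (2/4883) = -1 since 4883 mod 8 = 3, so (646/4883) = (-1)^1·(323/4883); sign now +1
reciprocity: (323/4883) = -1·(4883/323) since 323 mod 4 = 3, 4883 mod 4 = 3; sign now -1
(4883/323) = (38/323)   [reduce mod 323]
38 = 2^1·19; (2/323) = -1 since 323 mod 8 = 3, so (38/323) = (-1)^1·(19/323); sign now +1
reciprocity: (19/323) = -1·(323/19) since 19 mod 4 = 3, 323 mod 4 = 3; sign now -1
(323/19) = (0/19)   [reduce mod 19]
(0/19) = 0   [gcd(a, n) > 1]; final value = 0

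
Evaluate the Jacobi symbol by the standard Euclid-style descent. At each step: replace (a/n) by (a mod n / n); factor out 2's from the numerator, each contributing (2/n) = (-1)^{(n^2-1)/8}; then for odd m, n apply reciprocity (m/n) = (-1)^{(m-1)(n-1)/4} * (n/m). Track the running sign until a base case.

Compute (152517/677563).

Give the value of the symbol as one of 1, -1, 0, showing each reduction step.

reciprocity: (152517/677563) = +1·(677563/152517) since 152517 mod 4 = 1, 677563 mod 4 = 3; sign now +1
(677563/152517) = (67495/152517)   [reduce mod 152517]
reciprocity: (67495/152517) = +1·(152517/67495) since 67495 mod 4 = 3, 152517 mod 4 = 1; sign now +1
(152517/67495) = (17527/67495)   [reduce mod 67495]
reciprocity: (17527/67495) = -1·(67495/17527) since 17527 mod 4 = 3, 67495 mod 4 = 3; sign now -1
(67495/17527) = (14914/17527)   [reduce mod 17527]
14914 = 2^1·7457; (2/17527) = +1 since 17527 mod 8 = 7, so (14914/17527) = (+1)^1·(7457/17527); sign now -1
reciprocity: (7457/17527) = +1·(17527/7457) since 7457 mod 4 = 1, 17527 mod 4 = 3; sign now -1
(17527/7457) = (2613/7457)   [reduce mod 7457]
reciprocity: (2613/7457) = +1·(7457/2613) since 2613 mod 4 = 1, 7457 mod 4 = 1; sign now -1
(7457/2613) = (2231/2613)   [reduce mod 2613]
reciprocity: (2231/2613) = +1·(2613/2231) since 2231 mod 4 = 3, 2613 mod 4 = 1; sign now -1
(2613/2231) = (382/2231)   [reduce mod 2231]
382 = 2^1·191; (2/2231) = +1 since 2231 mod 8 = 7, so (382/2231) = (+1)^1·(191/2231); sign now -1
reciprocity: (191/2231) = -1·(2231/191) since 191 mod 4 = 3, 2231 mod 4 = 3; sign now +1
(2231/191) = (130/191)   [reduce mod 191]
130 = 2^1·65; (2/191) = +1 since 191 mod 8 = 7, so (130/191) = (+1)^1·(65/191); sign now +1
reciprocity: (65/191) = +1·(191/65) since 65 mod 4 = 1, 191 mod 4 = 3; sign now +1
(191/65) = (61/65)   [reduce mod 65]
reciprocity: (61/65) = +1·(65/61) since 61 mod 4 = 1, 65 mod 4 = 1; sign now +1
(65/61) = (4/61)   [reduce mod 61]
4 = 2^2·1; (2/61) = -1 since 61 mod 8 = 5, so (4/61) = (-1)^2·(1/61); sign now +1
(1/61) = 1; final value = sign = +1

1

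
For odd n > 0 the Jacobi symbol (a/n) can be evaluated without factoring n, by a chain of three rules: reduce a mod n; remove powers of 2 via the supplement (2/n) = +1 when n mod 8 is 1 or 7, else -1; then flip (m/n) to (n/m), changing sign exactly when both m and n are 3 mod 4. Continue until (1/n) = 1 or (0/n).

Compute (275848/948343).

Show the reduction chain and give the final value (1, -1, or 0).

275848 = 2^3·34481; (2/948343) = +1 since 948343 mod 8 = 7, so (275848/948343) = (+1)^3·(34481/948343); sign now +1
reciprocity: (34481/948343) = +1·(948343/34481) since 34481 mod 4 = 1, 948343 mod 4 = 3; sign now +1
(948343/34481) = (17356/34481)   [reduce mod 34481]
17356 = 2^2·4339; (2/34481) = +1 since 34481 mod 8 = 1, so (17356/34481) = (+1)^2·(4339/34481); sign now +1
reciprocity: (4339/34481) = +1·(34481/4339) since 4339 mod 4 = 3, 34481 mod 4 = 1; sign now +1
(34481/4339) = (4108/4339)   [reduce mod 4339]
4108 = 2^2·1027; (2/4339) = -1 since 4339 mod 8 = 3, so (4108/4339) = (-1)^2·(1027/4339); sign now +1
reciprocity: (1027/4339) = -1·(4339/1027) since 1027 mod 4 = 3, 4339 mod 4 = 3; sign now -1
(4339/1027) = (231/1027)   [reduce mod 1027]
reciprocity: (231/1027) = -1·(1027/231) since 231 mod 4 = 3, 1027 mod 4 = 3; sign now +1
(1027/231) = (103/231)   [reduce mod 231]
reciprocity: (103/231) = -1·(231/103) since 103 mod 4 = 3, 231 mod 4 = 3; sign now -1
(231/103) = (25/103)   [reduce mod 103]
reciprocity: (25/103) = +1·(103/25) since 25 mod 4 = 1, 103 mod 4 = 3; sign now -1
(103/25) = (3/25)   [reduce mod 25]
reciprocity: (3/25) = +1·(25/3) since 3 mod 4 = 3, 25 mod 4 = 1; sign now -1
(25/3) = (1/3)   [reduce mod 3]
(1/3) = 1; final value = sign = -1

-1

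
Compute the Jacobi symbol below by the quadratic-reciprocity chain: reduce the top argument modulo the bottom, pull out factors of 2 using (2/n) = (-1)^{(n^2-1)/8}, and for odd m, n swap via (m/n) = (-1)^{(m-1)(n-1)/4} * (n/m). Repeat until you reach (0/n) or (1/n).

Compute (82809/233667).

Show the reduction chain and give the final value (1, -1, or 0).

0

flip (82809/233667) -> (233667/82809): both odd, 82809 mod 4 = 1, 233667 mod 4 = 3, so the flip contributes +1; sign now +1
(233667/82809): 233667 mod 82809 = 68049, so (233667/82809) = (68049/82809)
flip (68049/82809) -> (82809/68049): both odd, 68049 mod 4 = 1, 82809 mod 4 = 1, so the flip contributes +1; sign now +1
(82809/68049): 82809 mod 68049 = 14760, so (82809/68049) = (14760/68049)
factor out 2^3: 14760 = 2^3·1845; with 68049 mod 8 = 1, (2/68049) = +1; sign now +1; continue with (1845/68049)
flip (1845/68049) -> (68049/1845): both odd, 1845 mod 4 = 1, 68049 mod 4 = 1, so the flip contributes +1; sign now +1
(68049/1845): 68049 mod 1845 = 1629, so (68049/1845) = (1629/1845)
flip (1629/1845) -> (1845/1629): both odd, 1629 mod 4 = 1, 1845 mod 4 = 1, so the flip contributes +1; sign now +1
(1845/1629): 1845 mod 1629 = 216, so (1845/1629) = (216/1629)
factor out 2^3: 216 = 2^3·27; with 1629 mod 8 = 5, (2/1629) = -1; sign now -1; continue with (27/1629)
flip (27/1629) -> (1629/27): both odd, 27 mod 4 = 3, 1629 mod 4 = 1, so the flip contributes +1; sign now -1
(1629/27): 1629 mod 27 = 9, so (1629/27) = (9/27)
flip (9/27) -> (27/9): both odd, 9 mod 4 = 1, 27 mod 4 = 3, so the flip contributes +1; sign now -1
(27/9): 27 mod 9 = 0, so (27/9) = (0/9)
reached (0/9); gcd(a, n) > 1, so (0/9) = 0 and the symbol is 0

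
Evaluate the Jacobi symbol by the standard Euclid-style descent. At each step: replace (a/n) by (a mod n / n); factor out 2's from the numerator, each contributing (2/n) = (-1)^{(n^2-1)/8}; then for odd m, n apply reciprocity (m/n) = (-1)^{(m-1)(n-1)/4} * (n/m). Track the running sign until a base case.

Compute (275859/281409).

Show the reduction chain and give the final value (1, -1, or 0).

flip (275859/281409) -> (281409/275859): both odd, 275859 mod 4 = 3, 281409 mod 4 = 1, so the flip contributes +1; sign now +1
(281409/275859): 281409 mod 275859 = 5550, so (281409/275859) = (5550/275859)
factor out 2^1: 5550 = 2^1·2775; with 275859 mod 8 = 3, (2/275859) = -1; sign now -1; continue with (2775/275859)
flip (2775/275859) -> (275859/2775): both odd, 2775 mod 4 = 3, 275859 mod 4 = 3, so the flip contributes -1; sign now +1
(275859/2775): 275859 mod 2775 = 1134, so (275859/2775) = (1134/2775)
factor out 2^1: 1134 = 2^1·567; with 2775 mod 8 = 7, (2/2775) = +1; sign now +1; continue with (567/2775)
flip (567/2775) -> (2775/567): both odd, 567 mod 4 = 3, 2775 mod 4 = 3, so the flip contributes -1; sign now -1
(2775/567): 2775 mod 567 = 507, so (2775/567) = (507/567)
flip (507/567) -> (567/507): both odd, 507 mod 4 = 3, 567 mod 4 = 3, so the flip contributes -1; sign now +1
(567/507): 567 mod 507 = 60, so (567/507) = (60/507)
factor out 2^2: 60 = 2^2·15; with 507 mod 8 = 3, (2/507) = -1; sign now +1; continue with (15/507)
flip (15/507) -> (507/15): both odd, 15 mod 4 = 3, 507 mod 4 = 3, so the flip contributes -1; sign now -1
(507/15): 507 mod 15 = 12, so (507/15) = (12/15)
factor out 2^2: 12 = 2^2·3; with 15 mod 8 = 7, (2/15) = +1; sign now -1; continue with (3/15)
flip (3/15) -> (15/3): both odd, 3 mod 4 = 3, 15 mod 4 = 3, so the flip contributes -1; sign now +1
(15/3): 15 mod 3 = 0, so (15/3) = (0/3)
reached (0/3); gcd(a, n) > 1, so (0/3) = 0 and the symbol is 0

0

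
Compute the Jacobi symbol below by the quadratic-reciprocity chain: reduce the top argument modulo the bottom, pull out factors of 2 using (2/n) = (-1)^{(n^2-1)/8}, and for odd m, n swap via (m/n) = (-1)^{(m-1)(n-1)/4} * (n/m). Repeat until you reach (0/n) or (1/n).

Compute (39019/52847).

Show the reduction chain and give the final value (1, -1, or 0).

flip (39019/52847) -> (52847/39019): both odd, 39019 mod 4 = 3, 52847 mod 4 = 3, so the flip contributes -1; sign now -1
(52847/39019): 52847 mod 39019 = 13828, so (52847/39019) = (13828/39019)
factor out 2^2: 13828 = 2^2·3457; with 39019 mod 8 = 3, (2/39019) = -1; sign now -1; continue with (3457/39019)
flip (3457/39019) -> (39019/3457): both odd, 3457 mod 4 = 1, 39019 mod 4 = 3, so the flip contributes +1; sign now -1
(39019/3457): 39019 mod 3457 = 992, so (39019/3457) = (992/3457)
factor out 2^5: 992 = 2^5·31; with 3457 mod 8 = 1, (2/3457) = +1; sign now -1; continue with (31/3457)
flip (31/3457) -> (3457/31): both odd, 31 mod 4 = 3, 3457 mod 4 = 1, so the flip contributes +1; sign now -1
(3457/31): 3457 mod 31 = 16, so (3457/31) = (16/31)
factor out 2^4: 16 = 2^4·1; with 31 mod 8 = 7, (2/31) = +1; sign now -1; continue with (1/31)
reached (1/31) = 1, so the symbol is -1

-1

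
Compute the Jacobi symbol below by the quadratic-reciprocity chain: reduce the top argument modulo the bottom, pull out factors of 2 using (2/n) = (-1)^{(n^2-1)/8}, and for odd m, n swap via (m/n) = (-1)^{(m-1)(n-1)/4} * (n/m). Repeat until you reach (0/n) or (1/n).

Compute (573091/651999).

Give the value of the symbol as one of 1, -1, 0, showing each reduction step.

-1

reciprocity: (573091/651999) = -1·(651999/573091) since 573091 mod 4 = 3, 651999 mod 4 = 3; sign now -1
(651999/573091) = (78908/573091)   [reduce mod 573091]
78908 = 2^2·19727; (2/573091) = -1 since 573091 mod 8 = 3, so (78908/573091) = (-1)^2·(19727/573091); sign now -1
reciprocity: (19727/573091) = -1·(573091/19727) since 19727 mod 4 = 3, 573091 mod 4 = 3; sign now +1
(573091/19727) = (1008/19727)   [reduce mod 19727]
1008 = 2^4·63; (2/19727) = +1 since 19727 mod 8 = 7, so (1008/19727) = (+1)^4·(63/19727); sign now +1
reciprocity: (63/19727) = -1·(19727/63) since 63 mod 4 = 3, 19727 mod 4 = 3; sign now -1
(19727/63) = (8/63)   [reduce mod 63]
8 = 2^3·1; (2/63) = +1 since 63 mod 8 = 7, so (8/63) = (+1)^3·(1/63); sign now -1
(1/63) = 1; final value = sign = -1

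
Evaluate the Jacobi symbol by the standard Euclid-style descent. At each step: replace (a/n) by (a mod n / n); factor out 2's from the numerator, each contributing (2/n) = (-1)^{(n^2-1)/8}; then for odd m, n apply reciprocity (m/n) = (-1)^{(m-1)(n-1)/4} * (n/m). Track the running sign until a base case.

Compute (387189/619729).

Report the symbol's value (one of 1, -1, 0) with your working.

flip (387189/619729) -> (619729/387189): both odd, 387189 mod 4 = 1, 619729 mod 4 = 1, so the flip contributes +1; sign now +1
(619729/387189): 619729 mod 387189 = 232540, so (619729/387189) = (232540/387189)
factor out 2^2: 232540 = 2^2·58135; with 387189 mod 8 = 5, (2/387189) = -1; sign now +1; continue with (58135/387189)
flip (58135/387189) -> (387189/58135): both odd, 58135 mod 4 = 3, 387189 mod 4 = 1, so the flip contributes +1; sign now +1
(387189/58135): 387189 mod 58135 = 38379, so (387189/58135) = (38379/58135)
flip (38379/58135) -> (58135/38379): both odd, 38379 mod 4 = 3, 58135 mod 4 = 3, so the flip contributes -1; sign now -1
(58135/38379): 58135 mod 38379 = 19756, so (58135/38379) = (19756/38379)
factor out 2^2: 19756 = 2^2·4939; with 38379 mod 8 = 3, (2/38379) = -1; sign now -1; continue with (4939/38379)
flip (4939/38379) -> (38379/4939): both odd, 4939 mod 4 = 3, 38379 mod 4 = 3, so the flip contributes -1; sign now +1
(38379/4939): 38379 mod 4939 = 3806, so (38379/4939) = (3806/4939)
factor out 2^1: 3806 = 2^1·1903; with 4939 mod 8 = 3, (2/4939) = -1; sign now -1; continue with (1903/4939)
flip (1903/4939) -> (4939/1903): both odd, 1903 mod 4 = 3, 4939 mod 4 = 3, so the flip contributes -1; sign now +1
(4939/1903): 4939 mod 1903 = 1133, so (4939/1903) = (1133/1903)
flip (1133/1903) -> (1903/1133): both odd, 1133 mod 4 = 1, 1903 mod 4 = 3, so the flip contributes +1; sign now +1
(1903/1133): 1903 mod 1133 = 770, so (1903/1133) = (770/1133)
factor out 2^1: 770 = 2^1·385; with 1133 mod 8 = 5, (2/1133) = -1; sign now -1; continue with (385/1133)
flip (385/1133) -> (1133/385): both odd, 385 mod 4 = 1, 1133 mod 4 = 1, so the flip contributes +1; sign now -1
(1133/385): 1133 mod 385 = 363, so (1133/385) = (363/385)
flip (363/385) -> (385/363): both odd, 363 mod 4 = 3, 385 mod 4 = 1, so the flip contributes +1; sign now -1
(385/363): 385 mod 363 = 22, so (385/363) = (22/363)
factor out 2^1: 22 = 2^1·11; with 363 mod 8 = 3, (2/363) = -1; sign now +1; continue with (11/363)
flip (11/363) -> (363/11): both odd, 11 mod 4 = 3, 363 mod 4 = 3, so the flip contributes -1; sign now -1
(363/11): 363 mod 11 = 0, so (363/11) = (0/11)
reached (0/11); gcd(a, n) > 1, so (0/11) = 0 and the symbol is 0

0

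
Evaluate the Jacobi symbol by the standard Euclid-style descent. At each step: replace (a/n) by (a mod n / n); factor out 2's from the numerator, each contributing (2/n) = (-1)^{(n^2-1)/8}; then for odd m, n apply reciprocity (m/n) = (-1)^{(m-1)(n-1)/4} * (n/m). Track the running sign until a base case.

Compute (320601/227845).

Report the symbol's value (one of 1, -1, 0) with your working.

(320601/227845) = (92756/227845)   [reduce mod 227845]
92756 = 2^2·23189; (2/227845) = -1 since 227845 mod 8 = 5, so (92756/227845) = (-1)^2·(23189/227845); sign now +1
reciprocity: (23189/227845) = +1·(227845/23189) since 23189 mod 4 = 1, 227845 mod 4 = 1; sign now +1
(227845/23189) = (19144/23189)   [reduce mod 23189]
19144 = 2^3·2393; (2/23189) = -1 since 23189 mod 8 = 5, so (19144/23189) = (-1)^3·(2393/23189); sign now -1
reciprocity: (2393/23189) = +1·(23189/2393) since 2393 mod 4 = 1, 23189 mod 4 = 1; sign now -1
(23189/2393) = (1652/2393)   [reduce mod 2393]
1652 = 2^2·413; (2/2393) = +1 since 2393 mod 8 = 1, so (1652/2393) = (+1)^2·(413/2393); sign now -1
reciprocity: (413/2393) = +1·(2393/413) since 413 mod 4 = 1, 2393 mod 4 = 1; sign now -1
(2393/413) = (328/413)   [reduce mod 413]
328 = 2^3·41; (2/413) = -1 since 413 mod 8 = 5, so (328/413) = (-1)^3·(41/413); sign now +1
reciprocity: (41/413) = +1·(413/41) since 41 mod 4 = 1, 413 mod 4 = 1; sign now +1
(413/41) = (3/41)   [reduce mod 41]
reciprocity: (3/41) = +1·(41/3) since 3 mod 4 = 3, 41 mod 4 = 1; sign now +1
(41/3) = (2/3)   [reduce mod 3]
2 = 2^1·1; (2/3) = -1 since 3 mod 8 = 3, so (2/3) = (-1)^1·(1/3); sign now -1
(1/3) = 1; final value = sign = -1

-1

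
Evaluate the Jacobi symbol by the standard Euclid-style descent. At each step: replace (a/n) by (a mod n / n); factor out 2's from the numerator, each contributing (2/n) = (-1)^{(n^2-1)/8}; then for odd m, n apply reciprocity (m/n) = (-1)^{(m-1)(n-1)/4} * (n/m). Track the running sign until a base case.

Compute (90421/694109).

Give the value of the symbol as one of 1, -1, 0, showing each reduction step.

-1

flip (90421/694109) -> (694109/90421): both odd, 90421 mod 4 = 1, 694109 mod 4 = 1, so the flip contributes +1; sign now +1
(694109/90421): 694109 mod 90421 = 61162, so (694109/90421) = (61162/90421)
factor out 2^1: 61162 = 2^1·30581; with 90421 mod 8 = 5, (2/90421) = -1; sign now -1; continue with (30581/90421)
flip (30581/90421) -> (90421/30581): both odd, 30581 mod 4 = 1, 90421 mod 4 = 1, so the flip contributes +1; sign now -1
(90421/30581): 90421 mod 30581 = 29259, so (90421/30581) = (29259/30581)
flip (29259/30581) -> (30581/29259): both odd, 29259 mod 4 = 3, 30581 mod 4 = 1, so the flip contributes +1; sign now -1
(30581/29259): 30581 mod 29259 = 1322, so (30581/29259) = (1322/29259)
factor out 2^1: 1322 = 2^1·661; with 29259 mod 8 = 3, (2/29259) = -1; sign now +1; continue with (661/29259)
flip (661/29259) -> (29259/661): both odd, 661 mod 4 = 1, 29259 mod 4 = 3, so the flip contributes +1; sign now +1
(29259/661): 29259 mod 661 = 175, so (29259/661) = (175/661)
flip (175/661) -> (661/175): both odd, 175 mod 4 = 3, 661 mod 4 = 1, so the flip contributes +1; sign now +1
(661/175): 661 mod 175 = 136, so (661/175) = (136/175)
factor out 2^3: 136 = 2^3·17; with 175 mod 8 = 7, (2/175) = +1; sign now +1; continue with (17/175)
flip (17/175) -> (175/17): both odd, 17 mod 4 = 1, 175 mod 4 = 3, so the flip contributes +1; sign now +1
(175/17): 175 mod 17 = 5, so (175/17) = (5/17)
flip (5/17) -> (17/5): both odd, 5 mod 4 = 1, 17 mod 4 = 1, so the flip contributes +1; sign now +1
(17/5): 17 mod 5 = 2, so (17/5) = (2/5)
factor out 2^1: 2 = 2^1·1; with 5 mod 8 = 5, (2/5) = -1; sign now -1; continue with (1/5)
reached (1/5) = 1, so the symbol is -1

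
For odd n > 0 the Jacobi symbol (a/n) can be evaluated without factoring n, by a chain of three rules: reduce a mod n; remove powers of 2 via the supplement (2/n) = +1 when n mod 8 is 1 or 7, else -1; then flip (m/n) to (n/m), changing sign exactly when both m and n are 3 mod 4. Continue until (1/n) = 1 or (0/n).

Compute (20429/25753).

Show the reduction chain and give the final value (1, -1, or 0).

flip (20429/25753) -> (25753/20429): both odd, 20429 mod 4 = 1, 25753 mod 4 = 1, so the flip contributes +1; sign now +1
(25753/20429): 25753 mod 20429 = 5324, so (25753/20429) = (5324/20429)
factor out 2^2: 5324 = 2^2·1331; with 20429 mod 8 = 5, (2/20429) = -1; sign now +1; continue with (1331/20429)
flip (1331/20429) -> (20429/1331): both odd, 1331 mod 4 = 3, 20429 mod 4 = 1, so the flip contributes +1; sign now +1
(20429/1331): 20429 mod 1331 = 464, so (20429/1331) = (464/1331)
factor out 2^4: 464 = 2^4·29; with 1331 mod 8 = 3, (2/1331) = -1; sign now +1; continue with (29/1331)
flip (29/1331) -> (1331/29): both odd, 29 mod 4 = 1, 1331 mod 4 = 3, so the flip contributes +1; sign now +1
(1331/29): 1331 mod 29 = 26, so (1331/29) = (26/29)
factor out 2^1: 26 = 2^1·13; with 29 mod 8 = 5, (2/29) = -1; sign now -1; continue with (13/29)
flip (13/29) -> (29/13): both odd, 13 mod 4 = 1, 29 mod 4 = 1, so the flip contributes +1; sign now -1
(29/13): 29 mod 13 = 3, so (29/13) = (3/13)
flip (3/13) -> (13/3): both odd, 3 mod 4 = 3, 13 mod 4 = 1, so the flip contributes +1; sign now -1
(13/3): 13 mod 3 = 1, so (13/3) = (1/3)
reached (1/3) = 1, so the symbol is -1

-1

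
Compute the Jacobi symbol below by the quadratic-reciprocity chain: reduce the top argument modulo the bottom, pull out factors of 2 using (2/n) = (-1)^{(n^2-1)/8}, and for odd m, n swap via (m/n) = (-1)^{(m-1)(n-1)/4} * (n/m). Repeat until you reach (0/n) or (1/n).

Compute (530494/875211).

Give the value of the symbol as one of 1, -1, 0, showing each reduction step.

530494 = 2^1·265247; (2/875211) = -1 since 875211 mod 8 = 3, so (530494/875211) = (-1)^1·(265247/875211); sign now -1
reciprocity: (265247/875211) = -1·(875211/265247) since 265247 mod 4 = 3, 875211 mod 4 = 3; sign now +1
(875211/265247) = (79470/265247)   [reduce mod 265247]
79470 = 2^1·39735; (2/265247) = +1 since 265247 mod 8 = 7, so (79470/265247) = (+1)^1·(39735/265247); sign now +1
reciprocity: (39735/265247) = -1·(265247/39735) since 39735 mod 4 = 3, 265247 mod 4 = 3; sign now -1
(265247/39735) = (26837/39735)   [reduce mod 39735]
reciprocity: (26837/39735) = +1·(39735/26837) since 26837 mod 4 = 1, 39735 mod 4 = 3; sign now -1
(39735/26837) = (12898/26837)   [reduce mod 26837]
12898 = 2^1·6449; (2/26837) = -1 since 26837 mod 8 = 5, so (12898/26837) = (-1)^1·(6449/26837); sign now +1
reciprocity: (6449/26837) = +1·(26837/6449) since 6449 mod 4 = 1, 26837 mod 4 = 1; sign now +1
(26837/6449) = (1041/6449)   [reduce mod 6449]
reciprocity: (1041/6449) = +1·(6449/1041) since 1041 mod 4 = 1, 6449 mod 4 = 1; sign now +1
(6449/1041) = (203/1041)   [reduce mod 1041]
reciprocity: (203/1041) = +1·(1041/203) since 203 mod 4 = 3, 1041 mod 4 = 1; sign now +1
(1041/203) = (26/203)   [reduce mod 203]
26 = 2^1·13; (2/203) = -1 since 203 mod 8 = 3, so (26/203) = (-1)^1·(13/203); sign now -1
reciprocity: (13/203) = +1·(203/13) since 13 mod 4 = 1, 203 mod 4 = 3; sign now -1
(203/13) = (8/13)   [reduce mod 13]
8 = 2^3·1; (2/13) = -1 since 13 mod 8 = 5, so (8/13) = (-1)^3·(1/13); sign now +1
(1/13) = 1; final value = sign = +1

1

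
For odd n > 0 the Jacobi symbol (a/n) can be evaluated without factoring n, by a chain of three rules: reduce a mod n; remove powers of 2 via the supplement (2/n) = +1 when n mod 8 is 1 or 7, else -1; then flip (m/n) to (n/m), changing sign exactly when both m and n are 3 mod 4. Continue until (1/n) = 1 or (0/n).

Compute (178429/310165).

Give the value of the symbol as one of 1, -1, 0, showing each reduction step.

1

flip (178429/310165) -> (310165/178429): both odd, 178429 mod 4 = 1, 310165 mod 4 = 1, so the flip contributes +1; sign now +1
(310165/178429): 310165 mod 178429 = 131736, so (310165/178429) = (131736/178429)
factor out 2^3: 131736 = 2^3·16467; with 178429 mod 8 = 5, (2/178429) = -1; sign now -1; continue with (16467/178429)
flip (16467/178429) -> (178429/16467): both odd, 16467 mod 4 = 3, 178429 mod 4 = 1, so the flip contributes +1; sign now -1
(178429/16467): 178429 mod 16467 = 13759, so (178429/16467) = (13759/16467)
flip (13759/16467) -> (16467/13759): both odd, 13759 mod 4 = 3, 16467 mod 4 = 3, so the flip contributes -1; sign now +1
(16467/13759): 16467 mod 13759 = 2708, so (16467/13759) = (2708/13759)
factor out 2^2: 2708 = 2^2·677; with 13759 mod 8 = 7, (2/13759) = +1; sign now +1; continue with (677/13759)
flip (677/13759) -> (13759/677): both odd, 677 mod 4 = 1, 13759 mod 4 = 3, so the flip contributes +1; sign now +1
(13759/677): 13759 mod 677 = 219, so (13759/677) = (219/677)
flip (219/677) -> (677/219): both odd, 219 mod 4 = 3, 677 mod 4 = 1, so the flip contributes +1; sign now +1
(677/219): 677 mod 219 = 20, so (677/219) = (20/219)
factor out 2^2: 20 = 2^2·5; with 219 mod 8 = 3, (2/219) = -1; sign now +1; continue with (5/219)
flip (5/219) -> (219/5): both odd, 5 mod 4 = 1, 219 mod 4 = 3, so the flip contributes +1; sign now +1
(219/5): 219 mod 5 = 4, so (219/5) = (4/5)
factor out 2^2: 4 = 2^2·1; with 5 mod 8 = 5, (2/5) = -1; sign now +1; continue with (1/5)
reached (1/5) = 1, so the symbol is +1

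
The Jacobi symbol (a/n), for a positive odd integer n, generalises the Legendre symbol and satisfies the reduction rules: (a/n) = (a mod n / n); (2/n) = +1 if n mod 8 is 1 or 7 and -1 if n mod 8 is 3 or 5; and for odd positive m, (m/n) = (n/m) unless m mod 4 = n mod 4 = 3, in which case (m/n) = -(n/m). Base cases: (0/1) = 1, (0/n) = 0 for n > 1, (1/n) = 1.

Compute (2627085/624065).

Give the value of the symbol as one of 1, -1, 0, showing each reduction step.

(2627085/624065): 2627085 mod 624065 = 130825, so (2627085/624065) = (130825/624065)
flip (130825/624065) -> (624065/130825): both odd, 130825 mod 4 = 1, 624065 mod 4 = 1, so the flip contributes +1; sign now +1
(624065/130825): 624065 mod 130825 = 100765, so (624065/130825) = (100765/130825)
flip (100765/130825) -> (130825/100765): both odd, 100765 mod 4 = 1, 130825 mod 4 = 1, so the flip contributes +1; sign now +1
(130825/100765): 130825 mod 100765 = 30060, so (130825/100765) = (30060/100765)
factor out 2^2: 30060 = 2^2·7515; with 100765 mod 8 = 5, (2/100765) = -1; sign now +1; continue with (7515/100765)
flip (7515/100765) -> (100765/7515): both odd, 7515 mod 4 = 3, 100765 mod 4 = 1, so the flip contributes +1; sign now +1
(100765/7515): 100765 mod 7515 = 3070, so (100765/7515) = (3070/7515)
factor out 2^1: 3070 = 2^1·1535; with 7515 mod 8 = 3, (2/7515) = -1; sign now -1; continue with (1535/7515)
flip (1535/7515) -> (7515/1535): both odd, 1535 mod 4 = 3, 7515 mod 4 = 3, so the flip contributes -1; sign now +1
(7515/1535): 7515 mod 1535 = 1375, so (7515/1535) = (1375/1535)
flip (1375/1535) -> (1535/1375): both odd, 1375 mod 4 = 3, 1535 mod 4 = 3, so the flip contributes -1; sign now -1
(1535/1375): 1535 mod 1375 = 160, so (1535/1375) = (160/1375)
factor out 2^5: 160 = 2^5·5; with 1375 mod 8 = 7, (2/1375) = +1; sign now -1; continue with (5/1375)
flip (5/1375) -> (1375/5): both odd, 5 mod 4 = 1, 1375 mod 4 = 3, so the flip contributes +1; sign now -1
(1375/5): 1375 mod 5 = 0, so (1375/5) = (0/5)
reached (0/5); gcd(a, n) > 1, so (0/5) = 0 and the symbol is 0

0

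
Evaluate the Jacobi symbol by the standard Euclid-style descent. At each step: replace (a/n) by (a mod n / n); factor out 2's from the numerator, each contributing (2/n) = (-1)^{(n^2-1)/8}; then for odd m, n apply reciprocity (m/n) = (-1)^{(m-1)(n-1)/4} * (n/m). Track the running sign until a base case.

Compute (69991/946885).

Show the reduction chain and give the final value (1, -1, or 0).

reciprocity: (69991/946885) = +1·(946885/69991) since 69991 mod 4 = 3, 946885 mod 4 = 1; sign now +1
(946885/69991) = (37002/69991)   [reduce mod 69991]
37002 = 2^1·18501; (2/69991) = +1 since 69991 mod 8 = 7, so (37002/69991) = (+1)^1·(18501/69991); sign now +1
reciprocity: (18501/69991) = +1·(69991/18501) since 18501 mod 4 = 1, 69991 mod 4 = 3; sign now +1
(69991/18501) = (14488/18501)   [reduce mod 18501]
14488 = 2^3·1811; (2/18501) = -1 since 18501 mod 8 = 5, so (14488/18501) = (-1)^3·(1811/18501); sign now -1
reciprocity: (1811/18501) = +1·(18501/1811) since 1811 mod 4 = 3, 18501 mod 4 = 1; sign now -1
(18501/1811) = (391/1811)   [reduce mod 1811]
reciprocity: (391/1811) = -1·(1811/391) since 391 mod 4 = 3, 1811 mod 4 = 3; sign now +1
(1811/391) = (247/391)   [reduce mod 391]
reciprocity: (247/391) = -1·(391/247) since 247 mod 4 = 3, 391 mod 4 = 3; sign now -1
(391/247) = (144/247)   [reduce mod 247]
144 = 2^4·9; (2/247) = +1 since 247 mod 8 = 7, so (144/247) = (+1)^4·(9/247); sign now -1
reciprocity: (9/247) = +1·(247/9) since 9 mod 4 = 1, 247 mod 4 = 3; sign now -1
(247/9) = (4/9)   [reduce mod 9]
4 = 2^2·1; (2/9) = +1 since 9 mod 8 = 1, so (4/9) = (+1)^2·(1/9); sign now -1
(1/9) = 1; final value = sign = -1

-1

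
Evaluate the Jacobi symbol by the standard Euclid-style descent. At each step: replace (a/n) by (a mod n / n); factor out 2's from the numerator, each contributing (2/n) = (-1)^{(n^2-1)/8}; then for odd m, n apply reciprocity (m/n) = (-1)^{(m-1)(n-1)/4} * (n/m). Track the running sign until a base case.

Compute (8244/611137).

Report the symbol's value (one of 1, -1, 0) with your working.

8244 = 2^2·2061; (2/611137) = +1 since 611137 mod 8 = 1, so (8244/611137) = (+1)^2·(2061/611137); sign now +1
reciprocity: (2061/611137) = +1·(611137/2061) since 2061 mod 4 = 1, 611137 mod 4 = 1; sign now +1
(611137/2061) = (1081/2061)   [reduce mod 2061]
reciprocity: (1081/2061) = +1·(2061/1081) since 1081 mod 4 = 1, 2061 mod 4 = 1; sign now +1
(2061/1081) = (980/1081)   [reduce mod 1081]
980 = 2^2·245; (2/1081) = +1 since 1081 mod 8 = 1, so (980/1081) = (+1)^2·(245/1081); sign now +1
reciprocity: (245/1081) = +1·(1081/245) since 245 mod 4 = 1, 1081 mod 4 = 1; sign now +1
(1081/245) = (101/245)   [reduce mod 245]
reciprocity: (101/245) = +1·(245/101) since 101 mod 4 = 1, 245 mod 4 = 1; sign now +1
(245/101) = (43/101)   [reduce mod 101]
reciprocity: (43/101) = +1·(101/43) since 43 mod 4 = 3, 101 mod 4 = 1; sign now +1
(101/43) = (15/43)   [reduce mod 43]
reciprocity: (15/43) = -1·(43/15) since 15 mod 4 = 3, 43 mod 4 = 3; sign now -1
(43/15) = (13/15)   [reduce mod 15]
reciprocity: (13/15) = +1·(15/13) since 13 mod 4 = 1, 15 mod 4 = 3; sign now -1
(15/13) = (2/13)   [reduce mod 13]
2 = 2^1·1; (2/13) = -1 since 13 mod 8 = 5, so (2/13) = (-1)^1·(1/13); sign now +1
(1/13) = 1; final value = sign = +1

1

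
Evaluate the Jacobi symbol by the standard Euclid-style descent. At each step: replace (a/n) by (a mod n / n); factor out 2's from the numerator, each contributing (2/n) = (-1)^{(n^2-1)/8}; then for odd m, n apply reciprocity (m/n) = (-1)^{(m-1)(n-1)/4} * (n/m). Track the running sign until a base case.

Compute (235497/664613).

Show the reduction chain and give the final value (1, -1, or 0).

1

reciprocity: (235497/664613) = +1·(664613/235497) since 235497 mod 4 = 1, 664613 mod 4 = 1; sign now +1
(664613/235497) = (193619/235497)   [reduce mod 235497]
reciprocity: (193619/235497) = +1·(235497/193619) since 193619 mod 4 = 3, 235497 mod 4 = 1; sign now +1
(235497/193619) = (41878/193619)   [reduce mod 193619]
41878 = 2^1·20939; (2/193619) = -1 since 193619 mod 8 = 3, so (41878/193619) = (-1)^1·(20939/193619); sign now -1
reciprocity: (20939/193619) = -1·(193619/20939) since 20939 mod 4 = 3, 193619 mod 4 = 3; sign now +1
(193619/20939) = (5168/20939)   [reduce mod 20939]
5168 = 2^4·323; (2/20939) = -1 since 20939 mod 8 = 3, so (5168/20939) = (-1)^4·(323/20939); sign now +1
reciprocity: (323/20939) = -1·(20939/323) since 323 mod 4 = 3, 20939 mod 4 = 3; sign now -1
(20939/323) = (267/323)   [reduce mod 323]
reciprocity: (267/323) = -1·(323/267) since 267 mod 4 = 3, 323 mod 4 = 3; sign now +1
(323/267) = (56/267)   [reduce mod 267]
56 = 2^3·7; (2/267) = -1 since 267 mod 8 = 3, so (56/267) = (-1)^3·(7/267); sign now -1
reciprocity: (7/267) = -1·(267/7) since 7 mod 4 = 3, 267 mod 4 = 3; sign now +1
(267/7) = (1/7)   [reduce mod 7]
(1/7) = 1; final value = sign = +1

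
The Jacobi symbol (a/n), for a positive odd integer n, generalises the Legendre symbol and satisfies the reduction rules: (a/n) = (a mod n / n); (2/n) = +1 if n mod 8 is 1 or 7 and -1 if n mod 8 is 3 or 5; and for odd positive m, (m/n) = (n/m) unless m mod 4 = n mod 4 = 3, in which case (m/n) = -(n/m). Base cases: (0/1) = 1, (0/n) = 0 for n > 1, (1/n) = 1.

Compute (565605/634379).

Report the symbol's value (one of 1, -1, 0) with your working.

1

reciprocity: (565605/634379) = +1·(634379/565605) since 565605 mod 4 = 1, 634379 mod 4 = 3; sign now +1
(634379/565605) = (68774/565605)   [reduce mod 565605]
68774 = 2^1·34387; (2/565605) = -1 since 565605 mod 8 = 5, so (68774/565605) = (-1)^1·(34387/565605); sign now -1
reciprocity: (34387/565605) = +1·(565605/34387) since 34387 mod 4 = 3, 565605 mod 4 = 1; sign now -1
(565605/34387) = (15413/34387)   [reduce mod 34387]
reciprocity: (15413/34387) = +1·(34387/15413) since 15413 mod 4 = 1, 34387 mod 4 = 3; sign now -1
(34387/15413) = (3561/15413)   [reduce mod 15413]
reciprocity: (3561/15413) = +1·(15413/3561) since 3561 mod 4 = 1, 15413 mod 4 = 1; sign now -1
(15413/3561) = (1169/3561)   [reduce mod 3561]
reciprocity: (1169/3561) = +1·(3561/1169) since 1169 mod 4 = 1, 3561 mod 4 = 1; sign now -1
(3561/1169) = (54/1169)   [reduce mod 1169]
54 = 2^1·27; (2/1169) = +1 since 1169 mod 8 = 1, so (54/1169) = (+1)^1·(27/1169); sign now -1
reciprocity: (27/1169) = +1·(1169/27) since 27 mod 4 = 3, 1169 mod 4 = 1; sign now -1
(1169/27) = (8/27)   [reduce mod 27]
8 = 2^3·1; (2/27) = -1 since 27 mod 8 = 3, so (8/27) = (-1)^3·(1/27); sign now +1
(1/27) = 1; final value = sign = +1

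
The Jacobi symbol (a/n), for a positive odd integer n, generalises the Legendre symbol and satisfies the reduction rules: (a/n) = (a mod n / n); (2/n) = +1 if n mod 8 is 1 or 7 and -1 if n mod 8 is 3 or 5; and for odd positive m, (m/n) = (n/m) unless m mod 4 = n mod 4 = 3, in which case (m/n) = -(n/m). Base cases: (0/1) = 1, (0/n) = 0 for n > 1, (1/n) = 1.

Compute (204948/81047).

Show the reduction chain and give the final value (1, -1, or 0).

-1

(204948/81047) = (42854/81047)   [reduce mod 81047]
42854 = 2^1·21427; (2/81047) = +1 since 81047 mod 8 = 7, so (42854/81047) = (+1)^1·(21427/81047); sign now +1
reciprocity: (21427/81047) = -1·(81047/21427) since 21427 mod 4 = 3, 81047 mod 4 = 3; sign now -1
(81047/21427) = (16766/21427)   [reduce mod 21427]
16766 = 2^1·8383; (2/21427) = -1 since 21427 mod 8 = 3, so (16766/21427) = (-1)^1·(8383/21427); sign now +1
reciprocity: (8383/21427) = -1·(21427/8383) since 8383 mod 4 = 3, 21427 mod 4 = 3; sign now -1
(21427/8383) = (4661/8383)   [reduce mod 8383]
reciprocity: (4661/8383) = +1·(8383/4661) since 4661 mod 4 = 1, 8383 mod 4 = 3; sign now -1
(8383/4661) = (3722/4661)   [reduce mod 4661]
3722 = 2^1·1861; (2/4661) = -1 since 4661 mod 8 = 5, so (3722/4661) = (-1)^1·(1861/4661); sign now +1
reciprocity: (1861/4661) = +1·(4661/1861) since 1861 mod 4 = 1, 4661 mod 4 = 1; sign now +1
(4661/1861) = (939/1861)   [reduce mod 1861]
reciprocity: (939/1861) = +1·(1861/939) since 939 mod 4 = 3, 1861 mod 4 = 1; sign now +1
(1861/939) = (922/939)   [reduce mod 939]
922 = 2^1·461; (2/939) = -1 since 939 mod 8 = 3, so (922/939) = (-1)^1·(461/939); sign now -1
reciprocity: (461/939) = +1·(939/461) since 461 mod 4 = 1, 939 mod 4 = 3; sign now -1
(939/461) = (17/461)   [reduce mod 461]
reciprocity: (17/461) = +1·(461/17) since 17 mod 4 = 1, 461 mod 4 = 1; sign now -1
(461/17) = (2/17)   [reduce mod 17]
2 = 2^1·1; (2/17) = +1 since 17 mod 8 = 1, so (2/17) = (+1)^1·(1/17); sign now -1
(1/17) = 1; final value = sign = -1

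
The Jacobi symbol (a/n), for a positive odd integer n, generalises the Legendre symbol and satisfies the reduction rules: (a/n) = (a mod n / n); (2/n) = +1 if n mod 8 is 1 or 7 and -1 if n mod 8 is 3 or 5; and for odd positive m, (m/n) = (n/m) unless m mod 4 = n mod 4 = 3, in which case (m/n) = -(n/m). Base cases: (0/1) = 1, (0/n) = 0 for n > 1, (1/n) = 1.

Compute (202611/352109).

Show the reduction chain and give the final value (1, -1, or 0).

-1

reciprocity: (202611/352109) = +1·(352109/202611) since 202611 mod 4 = 3, 352109 mod 4 = 1; sign now +1
(352109/202611) = (149498/202611)   [reduce mod 202611]
149498 = 2^1·74749; (2/202611) = -1 since 202611 mod 8 = 3, so (149498/202611) = (-1)^1·(74749/202611); sign now -1
reciprocity: (74749/202611) = +1·(202611/74749) since 74749 mod 4 = 1, 202611 mod 4 = 3; sign now -1
(202611/74749) = (53113/74749)   [reduce mod 74749]
reciprocity: (53113/74749) = +1·(74749/53113) since 53113 mod 4 = 1, 74749 mod 4 = 1; sign now -1
(74749/53113) = (21636/53113)   [reduce mod 53113]
21636 = 2^2·5409; (2/53113) = +1 since 53113 mod 8 = 1, so (21636/53113) = (+1)^2·(5409/53113); sign now -1
reciprocity: (5409/53113) = +1·(53113/5409) since 5409 mod 4 = 1, 53113 mod 4 = 1; sign now -1
(53113/5409) = (4432/5409)   [reduce mod 5409]
4432 = 2^4·277; (2/5409) = +1 since 5409 mod 8 = 1, so (4432/5409) = (+1)^4·(277/5409); sign now -1
reciprocity: (277/5409) = +1·(5409/277) since 277 mod 4 = 1, 5409 mod 4 = 1; sign now -1
(5409/277) = (146/277)   [reduce mod 277]
146 = 2^1·73; (2/277) = -1 since 277 mod 8 = 5, so (146/277) = (-1)^1·(73/277); sign now +1
reciprocity: (73/277) = +1·(277/73) since 73 mod 4 = 1, 277 mod 4 = 1; sign now +1
(277/73) = (58/73)   [reduce mod 73]
58 = 2^1·29; (2/73) = +1 since 73 mod 8 = 1, so (58/73) = (+1)^1·(29/73); sign now +1
reciprocity: (29/73) = +1·(73/29) since 29 mod 4 = 1, 73 mod 4 = 1; sign now +1
(73/29) = (15/29)   [reduce mod 29]
reciprocity: (15/29) = +1·(29/15) since 15 mod 4 = 3, 29 mod 4 = 1; sign now +1
(29/15) = (14/15)   [reduce mod 15]
14 = 2^1·7; (2/15) = +1 since 15 mod 8 = 7, so (14/15) = (+1)^1·(7/15); sign now +1
reciprocity: (7/15) = -1·(15/7) since 7 mod 4 = 3, 15 mod 4 = 3; sign now -1
(15/7) = (1/7)   [reduce mod 7]
(1/7) = 1; final value = sign = -1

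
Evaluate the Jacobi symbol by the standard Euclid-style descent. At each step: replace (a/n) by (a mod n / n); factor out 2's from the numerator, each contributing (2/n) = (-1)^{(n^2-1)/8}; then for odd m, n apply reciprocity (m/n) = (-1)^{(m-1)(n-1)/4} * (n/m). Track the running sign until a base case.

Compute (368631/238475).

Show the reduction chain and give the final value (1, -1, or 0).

-1

(368631/238475) = (130156/238475)   [reduce mod 238475]
130156 = 2^2·32539; (2/238475) = -1 since 238475 mod 8 = 3, so (130156/238475) = (-1)^2·(32539/238475); sign now +1
reciprocity: (32539/238475) = -1·(238475/32539) since 32539 mod 4 = 3, 238475 mod 4 = 3; sign now -1
(238475/32539) = (10702/32539)   [reduce mod 32539]
10702 = 2^1·5351; (2/32539) = -1 since 32539 mod 8 = 3, so (10702/32539) = (-1)^1·(5351/32539); sign now +1
reciprocity: (5351/32539) = -1·(32539/5351) since 5351 mod 4 = 3, 32539 mod 4 = 3; sign now -1
(32539/5351) = (433/5351)   [reduce mod 5351]
reciprocity: (433/5351) = +1·(5351/433) since 433 mod 4 = 1, 5351 mod 4 = 3; sign now -1
(5351/433) = (155/433)   [reduce mod 433]
reciprocity: (155/433) = +1·(433/155) since 155 mod 4 = 3, 433 mod 4 = 1; sign now -1
(433/155) = (123/155)   [reduce mod 155]
reciprocity: (123/155) = -1·(155/123) since 123 mod 4 = 3, 155 mod 4 = 3; sign now +1
(155/123) = (32/123)   [reduce mod 123]
32 = 2^5·1; (2/123) = -1 since 123 mod 8 = 3, so (32/123) = (-1)^5·(1/123); sign now -1
(1/123) = 1; final value = sign = -1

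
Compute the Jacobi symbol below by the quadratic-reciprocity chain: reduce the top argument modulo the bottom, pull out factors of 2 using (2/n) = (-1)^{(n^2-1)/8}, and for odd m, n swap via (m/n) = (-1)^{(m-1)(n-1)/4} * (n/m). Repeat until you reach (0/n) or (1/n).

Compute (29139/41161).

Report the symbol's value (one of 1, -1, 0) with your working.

reciprocity: (29139/41161) = +1·(41161/29139) since 29139 mod 4 = 3, 41161 mod 4 = 1; sign now +1
(41161/29139) = (12022/29139)   [reduce mod 29139]
12022 = 2^1·6011; (2/29139) = -1 since 29139 mod 8 = 3, so (12022/29139) = (-1)^1·(6011/29139); sign now -1
reciprocity: (6011/29139) = -1·(29139/6011) since 6011 mod 4 = 3, 29139 mod 4 = 3; sign now +1
(29139/6011) = (5095/6011)   [reduce mod 6011]
reciprocity: (5095/6011) = -1·(6011/5095) since 5095 mod 4 = 3, 6011 mod 4 = 3; sign now -1
(6011/5095) = (916/5095)   [reduce mod 5095]
916 = 2^2·229; (2/5095) = +1 since 5095 mod 8 = 7, so (916/5095) = (+1)^2·(229/5095); sign now -1
reciprocity: (229/5095) = +1·(5095/229) since 229 mod 4 = 1, 5095 mod 4 = 3; sign now -1
(5095/229) = (57/229)   [reduce mod 229]
reciprocity: (57/229) = +1·(229/57) since 57 mod 4 = 1, 229 mod 4 = 1; sign now -1
(229/57) = (1/57)   [reduce mod 57]
(1/57) = 1; final value = sign = -1

-1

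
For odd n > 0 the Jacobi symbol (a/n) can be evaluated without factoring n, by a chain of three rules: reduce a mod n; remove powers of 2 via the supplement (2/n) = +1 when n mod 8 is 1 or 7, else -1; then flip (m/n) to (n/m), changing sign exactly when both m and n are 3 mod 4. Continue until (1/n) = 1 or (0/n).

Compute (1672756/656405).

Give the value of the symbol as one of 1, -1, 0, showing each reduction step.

(1672756/656405) = (359946/656405)   [reduce mod 656405]
359946 = 2^1·179973; (2/656405) = -1 since 656405 mod 8 = 5, so (359946/656405) = (-1)^1·(179973/656405); sign now -1
reciprocity: (179973/656405) = +1·(656405/179973) since 179973 mod 4 = 1, 656405 mod 4 = 1; sign now -1
(656405/179973) = (116486/179973)   [reduce mod 179973]
116486 = 2^1·58243; (2/179973) = -1 since 179973 mod 8 = 5, so (116486/179973) = (-1)^1·(58243/179973); sign now +1
reciprocity: (58243/179973) = +1·(179973/58243) since 58243 mod 4 = 3, 179973 mod 4 = 1; sign now +1
(179973/58243) = (5244/58243)   [reduce mod 58243]
5244 = 2^2·1311; (2/58243) = -1 since 58243 mod 8 = 3, so (5244/58243) = (-1)^2·(1311/58243); sign now +1
reciprocity: (1311/58243) = -1·(58243/1311) since 1311 mod 4 = 3, 58243 mod 4 = 3; sign now -1
(58243/1311) = (559/1311)   [reduce mod 1311]
reciprocity: (559/1311) = -1·(1311/559) since 559 mod 4 = 3, 1311 mod 4 = 3; sign now +1
(1311/559) = (193/559)   [reduce mod 559]
reciprocity: (193/559) = +1·(559/193) since 193 mod 4 = 1, 559 mod 4 = 3; sign now +1
(559/193) = (173/193)   [reduce mod 193]
reciprocity: (173/193) = +1·(193/173) since 173 mod 4 = 1, 193 mod 4 = 1; sign now +1
(193/173) = (20/173)   [reduce mod 173]
20 = 2^2·5; (2/173) = -1 since 173 mod 8 = 5, so (20/173) = (-1)^2·(5/173); sign now +1
reciprocity: (5/173) = +1·(173/5) since 5 mod 4 = 1, 173 mod 4 = 1; sign now +1
(173/5) = (3/5)   [reduce mod 5]
reciprocity: (3/5) = +1·(5/3) since 3 mod 4 = 3, 5 mod 4 = 1; sign now +1
(5/3) = (2/3)   [reduce mod 3]
2 = 2^1·1; (2/3) = -1 since 3 mod 8 = 3, so (2/3) = (-1)^1·(1/3); sign now -1
(1/3) = 1; final value = sign = -1

-1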